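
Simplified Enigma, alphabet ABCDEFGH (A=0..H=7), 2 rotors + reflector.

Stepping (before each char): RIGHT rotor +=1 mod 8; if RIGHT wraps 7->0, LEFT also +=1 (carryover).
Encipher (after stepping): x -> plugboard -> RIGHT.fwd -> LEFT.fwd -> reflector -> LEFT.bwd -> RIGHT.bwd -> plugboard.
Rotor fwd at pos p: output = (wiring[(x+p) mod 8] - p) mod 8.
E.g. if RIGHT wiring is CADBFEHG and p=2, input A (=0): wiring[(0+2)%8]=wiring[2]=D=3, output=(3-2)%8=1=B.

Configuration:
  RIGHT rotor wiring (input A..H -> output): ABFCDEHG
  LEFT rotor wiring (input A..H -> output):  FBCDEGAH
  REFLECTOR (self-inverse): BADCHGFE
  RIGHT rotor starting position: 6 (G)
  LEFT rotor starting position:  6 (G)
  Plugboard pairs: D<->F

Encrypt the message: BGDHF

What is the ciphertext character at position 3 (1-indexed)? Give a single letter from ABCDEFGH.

Char 1 ('B'): step: R->7, L=6; B->plug->B->R->B->L->B->refl->A->L'->H->R'->A->plug->A
Char 2 ('G'): step: R->0, L->7 (L advanced); G->plug->G->R->H->L->B->refl->A->L'->A->R'->A->plug->A
Char 3 ('D'): step: R->1, L=7; D->plug->F->R->G->L->H->refl->E->L'->E->R'->B->plug->B

B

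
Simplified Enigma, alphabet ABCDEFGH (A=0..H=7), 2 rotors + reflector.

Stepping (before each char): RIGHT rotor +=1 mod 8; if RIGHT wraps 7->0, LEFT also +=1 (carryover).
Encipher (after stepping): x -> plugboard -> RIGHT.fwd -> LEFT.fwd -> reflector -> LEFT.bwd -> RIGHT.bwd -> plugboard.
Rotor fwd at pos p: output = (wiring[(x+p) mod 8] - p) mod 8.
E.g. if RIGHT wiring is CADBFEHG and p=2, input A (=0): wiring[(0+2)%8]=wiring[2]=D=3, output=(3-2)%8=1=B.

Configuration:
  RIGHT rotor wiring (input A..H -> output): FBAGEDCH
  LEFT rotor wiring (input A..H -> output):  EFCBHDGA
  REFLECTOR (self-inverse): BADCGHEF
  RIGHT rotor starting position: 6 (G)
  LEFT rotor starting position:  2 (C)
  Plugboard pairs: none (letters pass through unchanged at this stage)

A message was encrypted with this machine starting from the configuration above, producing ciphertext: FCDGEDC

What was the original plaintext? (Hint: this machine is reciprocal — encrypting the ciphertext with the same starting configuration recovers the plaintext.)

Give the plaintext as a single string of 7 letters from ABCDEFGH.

Char 1 ('F'): step: R->7, L=2; F->plug->F->R->F->L->G->refl->E->L'->E->R'->G->plug->G
Char 2 ('C'): step: R->0, L->3 (L advanced); C->plug->C->R->A->L->G->refl->E->L'->B->R'->B->plug->B
Char 3 ('D'): step: R->1, L=3; D->plug->D->R->D->L->D->refl->C->L'->G->R'->G->plug->G
Char 4 ('G'): step: R->2, L=3; G->plug->G->R->D->L->D->refl->C->L'->G->R'->A->plug->A
Char 5 ('E'): step: R->3, L=3; E->plug->E->R->E->L->F->refl->H->L'->H->R'->D->plug->D
Char 6 ('D'): step: R->4, L=3; D->plug->D->R->D->L->D->refl->C->L'->G->R'->C->plug->C
Char 7 ('C'): step: R->5, L=3; C->plug->C->R->C->L->A->refl->B->L'->F->R'->B->plug->B

Answer: GBGADCB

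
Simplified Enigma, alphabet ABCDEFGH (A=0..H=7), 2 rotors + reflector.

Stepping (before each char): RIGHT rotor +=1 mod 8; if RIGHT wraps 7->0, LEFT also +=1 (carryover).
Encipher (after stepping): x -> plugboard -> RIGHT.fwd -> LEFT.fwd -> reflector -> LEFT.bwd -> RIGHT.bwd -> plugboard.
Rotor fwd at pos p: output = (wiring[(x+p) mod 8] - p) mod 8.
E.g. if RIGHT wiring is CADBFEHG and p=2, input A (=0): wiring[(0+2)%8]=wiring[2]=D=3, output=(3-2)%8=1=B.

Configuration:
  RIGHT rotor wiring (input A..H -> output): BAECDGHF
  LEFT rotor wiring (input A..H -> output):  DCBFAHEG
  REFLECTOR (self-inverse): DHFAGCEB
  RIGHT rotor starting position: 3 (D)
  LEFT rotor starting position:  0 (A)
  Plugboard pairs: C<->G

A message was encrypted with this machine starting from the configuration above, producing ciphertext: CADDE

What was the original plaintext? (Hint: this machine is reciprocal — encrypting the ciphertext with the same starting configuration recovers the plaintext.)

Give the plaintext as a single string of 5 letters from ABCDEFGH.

Char 1 ('C'): step: R->4, L=0; C->plug->G->R->A->L->D->refl->A->L'->E->R'->F->plug->F
Char 2 ('A'): step: R->5, L=0; A->plug->A->R->B->L->C->refl->F->L'->D->R'->E->plug->E
Char 3 ('D'): step: R->6, L=0; D->plug->D->R->C->L->B->refl->H->L'->F->R'->G->plug->C
Char 4 ('D'): step: R->7, L=0; D->plug->D->R->F->L->H->refl->B->L'->C->R'->B->plug->B
Char 5 ('E'): step: R->0, L->1 (L advanced); E->plug->E->R->D->L->H->refl->B->L'->A->R'->B->plug->B

Answer: FECBB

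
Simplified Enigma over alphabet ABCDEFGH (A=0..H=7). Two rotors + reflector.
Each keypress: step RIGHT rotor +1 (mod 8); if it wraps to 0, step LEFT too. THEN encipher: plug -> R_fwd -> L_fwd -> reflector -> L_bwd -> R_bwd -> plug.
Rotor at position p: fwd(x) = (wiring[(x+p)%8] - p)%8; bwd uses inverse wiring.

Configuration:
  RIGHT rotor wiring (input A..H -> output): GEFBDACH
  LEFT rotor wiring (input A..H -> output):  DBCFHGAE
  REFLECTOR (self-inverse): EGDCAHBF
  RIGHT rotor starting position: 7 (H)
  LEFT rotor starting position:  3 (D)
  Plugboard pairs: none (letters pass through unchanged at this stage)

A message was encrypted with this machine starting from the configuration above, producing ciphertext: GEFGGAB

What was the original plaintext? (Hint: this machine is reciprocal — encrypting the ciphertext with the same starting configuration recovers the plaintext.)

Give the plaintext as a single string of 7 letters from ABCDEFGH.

Char 1 ('G'): step: R->0, L->4 (L advanced); G->plug->G->R->C->L->E->refl->A->L'->D->R'->E->plug->E
Char 2 ('E'): step: R->1, L=4; E->plug->E->R->H->L->B->refl->G->L'->G->R'->G->plug->G
Char 3 ('F'): step: R->2, L=4; F->plug->F->R->F->L->F->refl->H->L'->E->R'->G->plug->G
Char 4 ('G'): step: R->3, L=4; G->plug->G->R->B->L->C->refl->D->L'->A->R'->B->plug->B
Char 5 ('G'): step: R->4, L=4; G->plug->G->R->B->L->C->refl->D->L'->A->R'->F->plug->F
Char 6 ('A'): step: R->5, L=4; A->plug->A->R->D->L->A->refl->E->L'->C->R'->C->plug->C
Char 7 ('B'): step: R->6, L=4; B->plug->B->R->B->L->C->refl->D->L'->A->R'->C->plug->C

Answer: EGGBFCC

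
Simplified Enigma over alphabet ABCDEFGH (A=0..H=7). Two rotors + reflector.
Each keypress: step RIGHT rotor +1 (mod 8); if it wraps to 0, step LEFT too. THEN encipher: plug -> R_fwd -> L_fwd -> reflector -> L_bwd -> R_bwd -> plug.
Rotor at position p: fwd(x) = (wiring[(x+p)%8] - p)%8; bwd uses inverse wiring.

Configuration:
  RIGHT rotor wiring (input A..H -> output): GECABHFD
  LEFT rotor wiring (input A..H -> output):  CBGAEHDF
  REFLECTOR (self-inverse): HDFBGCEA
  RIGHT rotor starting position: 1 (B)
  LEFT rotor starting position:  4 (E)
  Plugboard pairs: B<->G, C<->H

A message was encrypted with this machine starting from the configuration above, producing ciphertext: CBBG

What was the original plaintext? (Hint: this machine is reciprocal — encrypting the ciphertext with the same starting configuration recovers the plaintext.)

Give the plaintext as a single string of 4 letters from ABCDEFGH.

Char 1 ('C'): step: R->2, L=4; C->plug->H->R->C->L->H->refl->A->L'->A->R'->A->plug->A
Char 2 ('B'): step: R->3, L=4; B->plug->G->R->B->L->D->refl->B->L'->D->R'->F->plug->F
Char 3 ('B'): step: R->4, L=4; B->plug->G->R->G->L->C->refl->F->L'->F->R'->A->plug->A
Char 4 ('G'): step: R->5, L=4; G->plug->B->R->A->L->A->refl->H->L'->C->R'->A->plug->A

Answer: AFAA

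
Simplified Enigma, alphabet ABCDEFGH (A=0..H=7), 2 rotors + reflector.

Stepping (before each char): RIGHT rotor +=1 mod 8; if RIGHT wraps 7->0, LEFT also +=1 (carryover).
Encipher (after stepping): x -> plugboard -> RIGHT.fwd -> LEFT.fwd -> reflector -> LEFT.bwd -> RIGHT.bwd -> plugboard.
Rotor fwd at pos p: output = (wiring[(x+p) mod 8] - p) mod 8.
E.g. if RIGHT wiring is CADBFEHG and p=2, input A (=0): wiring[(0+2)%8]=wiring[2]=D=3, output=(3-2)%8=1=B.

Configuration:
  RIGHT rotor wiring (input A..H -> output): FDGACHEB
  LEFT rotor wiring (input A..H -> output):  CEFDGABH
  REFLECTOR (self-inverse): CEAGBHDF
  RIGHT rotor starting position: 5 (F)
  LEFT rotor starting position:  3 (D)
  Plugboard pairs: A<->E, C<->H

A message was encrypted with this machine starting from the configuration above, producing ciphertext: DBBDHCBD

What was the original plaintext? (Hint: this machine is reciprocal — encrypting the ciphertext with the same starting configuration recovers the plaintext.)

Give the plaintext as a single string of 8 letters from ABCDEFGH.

Answer: FHGADHCC

Derivation:
Char 1 ('D'): step: R->6, L=3; D->plug->D->R->F->L->H->refl->F->L'->C->R'->F->plug->F
Char 2 ('B'): step: R->7, L=3; B->plug->B->R->G->L->B->refl->E->L'->E->R'->C->plug->H
Char 3 ('B'): step: R->0, L->4 (L advanced); B->plug->B->R->D->L->D->refl->G->L'->E->R'->G->plug->G
Char 4 ('D'): step: R->1, L=4; D->plug->D->R->B->L->E->refl->B->L'->G->R'->E->plug->A
Char 5 ('H'): step: R->2, L=4; H->plug->C->R->A->L->C->refl->A->L'->F->R'->D->plug->D
Char 6 ('C'): step: R->3, L=4; C->plug->H->R->D->L->D->refl->G->L'->E->R'->C->plug->H
Char 7 ('B'): step: R->4, L=4; B->plug->B->R->D->L->D->refl->G->L'->E->R'->H->plug->C
Char 8 ('D'): step: R->5, L=4; D->plug->D->R->A->L->C->refl->A->L'->F->R'->H->plug->C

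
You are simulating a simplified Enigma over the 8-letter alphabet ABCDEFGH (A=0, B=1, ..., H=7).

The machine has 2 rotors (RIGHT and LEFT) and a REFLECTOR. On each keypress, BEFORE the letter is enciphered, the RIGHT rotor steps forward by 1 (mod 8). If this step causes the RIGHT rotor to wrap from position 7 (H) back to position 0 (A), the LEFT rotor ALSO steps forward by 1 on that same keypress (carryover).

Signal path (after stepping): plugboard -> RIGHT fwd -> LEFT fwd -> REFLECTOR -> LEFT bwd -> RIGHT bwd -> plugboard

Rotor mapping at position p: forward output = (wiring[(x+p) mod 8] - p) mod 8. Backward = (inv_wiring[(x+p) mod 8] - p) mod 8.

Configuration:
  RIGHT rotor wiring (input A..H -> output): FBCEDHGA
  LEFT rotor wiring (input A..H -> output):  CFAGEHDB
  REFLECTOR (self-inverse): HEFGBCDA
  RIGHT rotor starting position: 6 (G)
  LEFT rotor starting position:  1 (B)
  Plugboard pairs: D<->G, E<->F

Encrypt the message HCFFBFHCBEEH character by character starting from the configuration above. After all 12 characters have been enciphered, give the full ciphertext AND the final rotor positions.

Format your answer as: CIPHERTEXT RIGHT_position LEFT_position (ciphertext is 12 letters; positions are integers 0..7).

Answer: DFECHGEAFDCE 2 3

Derivation:
Char 1 ('H'): step: R->7, L=1; H->plug->H->R->H->L->B->refl->E->L'->A->R'->G->plug->D
Char 2 ('C'): step: R->0, L->2 (L advanced); C->plug->C->R->C->L->C->refl->F->L'->D->R'->E->plug->F
Char 3 ('F'): step: R->1, L=2; F->plug->E->R->G->L->A->refl->H->L'->F->R'->F->plug->E
Char 4 ('F'): step: R->2, L=2; F->plug->E->R->E->L->B->refl->E->L'->B->R'->C->plug->C
Char 5 ('B'): step: R->3, L=2; B->plug->B->R->A->L->G->refl->D->L'->H->R'->H->plug->H
Char 6 ('F'): step: R->4, L=2; F->plug->E->R->B->L->E->refl->B->L'->E->R'->D->plug->G
Char 7 ('H'): step: R->5, L=2; H->plug->H->R->G->L->A->refl->H->L'->F->R'->F->plug->E
Char 8 ('C'): step: R->6, L=2; C->plug->C->R->H->L->D->refl->G->L'->A->R'->A->plug->A
Char 9 ('B'): step: R->7, L=2; B->plug->B->R->G->L->A->refl->H->L'->F->R'->E->plug->F
Char 10 ('E'): step: R->0, L->3 (L advanced); E->plug->F->R->H->L->F->refl->C->L'->G->R'->G->plug->D
Char 11 ('E'): step: R->1, L=3; E->plug->F->R->F->L->H->refl->A->L'->D->R'->C->plug->C
Char 12 ('H'): step: R->2, L=3; H->plug->H->R->H->L->F->refl->C->L'->G->R'->F->plug->E
Final: ciphertext=DFECHGEAFDCE, RIGHT=2, LEFT=3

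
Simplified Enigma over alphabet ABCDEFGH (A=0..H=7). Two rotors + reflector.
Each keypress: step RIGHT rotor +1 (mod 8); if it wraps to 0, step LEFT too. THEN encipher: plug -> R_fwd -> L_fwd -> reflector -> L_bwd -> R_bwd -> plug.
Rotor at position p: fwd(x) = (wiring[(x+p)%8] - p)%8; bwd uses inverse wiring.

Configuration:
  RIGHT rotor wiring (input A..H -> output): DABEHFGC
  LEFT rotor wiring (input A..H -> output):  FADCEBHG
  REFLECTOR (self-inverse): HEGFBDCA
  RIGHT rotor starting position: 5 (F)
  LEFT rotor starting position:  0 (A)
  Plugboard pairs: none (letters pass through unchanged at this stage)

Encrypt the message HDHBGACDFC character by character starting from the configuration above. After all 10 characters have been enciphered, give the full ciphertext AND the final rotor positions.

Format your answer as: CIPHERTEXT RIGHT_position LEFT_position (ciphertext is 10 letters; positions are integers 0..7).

Answer: EFEECGEEEE 7 1

Derivation:
Char 1 ('H'): step: R->6, L=0; H->plug->H->R->H->L->G->refl->C->L'->D->R'->E->plug->E
Char 2 ('D'): step: R->7, L=0; D->plug->D->R->C->L->D->refl->F->L'->A->R'->F->plug->F
Char 3 ('H'): step: R->0, L->1 (L advanced); H->plug->H->R->C->L->B->refl->E->L'->H->R'->E->plug->E
Char 4 ('B'): step: R->1, L=1; B->plug->B->R->A->L->H->refl->A->L'->E->R'->E->plug->E
Char 5 ('G'): step: R->2, L=1; G->plug->G->R->B->L->C->refl->G->L'->F->R'->C->plug->C
Char 6 ('A'): step: R->3, L=1; A->plug->A->R->B->L->C->refl->G->L'->F->R'->G->plug->G
Char 7 ('C'): step: R->4, L=1; C->plug->C->R->C->L->B->refl->E->L'->H->R'->E->plug->E
Char 8 ('D'): step: R->5, L=1; D->plug->D->R->G->L->F->refl->D->L'->D->R'->E->plug->E
Char 9 ('F'): step: R->6, L=1; F->plug->F->R->G->L->F->refl->D->L'->D->R'->E->plug->E
Char 10 ('C'): step: R->7, L=1; C->plug->C->R->B->L->C->refl->G->L'->F->R'->E->plug->E
Final: ciphertext=EFEECGEEEE, RIGHT=7, LEFT=1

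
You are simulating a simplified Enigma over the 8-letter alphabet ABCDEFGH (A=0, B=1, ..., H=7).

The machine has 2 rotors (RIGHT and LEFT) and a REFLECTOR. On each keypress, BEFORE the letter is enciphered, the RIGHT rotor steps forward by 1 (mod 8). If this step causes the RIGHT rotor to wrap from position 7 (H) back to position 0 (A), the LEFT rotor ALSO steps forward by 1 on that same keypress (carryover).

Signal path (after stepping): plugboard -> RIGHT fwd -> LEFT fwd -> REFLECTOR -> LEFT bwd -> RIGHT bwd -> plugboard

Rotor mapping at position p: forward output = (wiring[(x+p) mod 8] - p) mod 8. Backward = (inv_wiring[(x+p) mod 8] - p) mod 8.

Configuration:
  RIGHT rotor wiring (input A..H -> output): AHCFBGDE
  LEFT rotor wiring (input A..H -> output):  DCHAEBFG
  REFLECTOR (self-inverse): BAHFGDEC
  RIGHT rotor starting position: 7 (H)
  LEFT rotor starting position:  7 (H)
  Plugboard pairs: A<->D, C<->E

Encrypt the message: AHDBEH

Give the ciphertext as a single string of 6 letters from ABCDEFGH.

Char 1 ('A'): step: R->0, L->0 (L advanced); A->plug->D->R->F->L->B->refl->A->L'->D->R'->G->plug->G
Char 2 ('H'): step: R->1, L=0; H->plug->H->R->H->L->G->refl->E->L'->E->R'->C->plug->E
Char 3 ('D'): step: R->2, L=0; D->plug->A->R->A->L->D->refl->F->L'->G->R'->G->plug->G
Char 4 ('B'): step: R->3, L=0; B->plug->B->R->G->L->F->refl->D->L'->A->R'->D->plug->A
Char 5 ('E'): step: R->4, L=0; E->plug->C->R->H->L->G->refl->E->L'->E->R'->E->plug->C
Char 6 ('H'): step: R->5, L=0; H->plug->H->R->E->L->E->refl->G->L'->H->R'->C->plug->E

Answer: GEGACE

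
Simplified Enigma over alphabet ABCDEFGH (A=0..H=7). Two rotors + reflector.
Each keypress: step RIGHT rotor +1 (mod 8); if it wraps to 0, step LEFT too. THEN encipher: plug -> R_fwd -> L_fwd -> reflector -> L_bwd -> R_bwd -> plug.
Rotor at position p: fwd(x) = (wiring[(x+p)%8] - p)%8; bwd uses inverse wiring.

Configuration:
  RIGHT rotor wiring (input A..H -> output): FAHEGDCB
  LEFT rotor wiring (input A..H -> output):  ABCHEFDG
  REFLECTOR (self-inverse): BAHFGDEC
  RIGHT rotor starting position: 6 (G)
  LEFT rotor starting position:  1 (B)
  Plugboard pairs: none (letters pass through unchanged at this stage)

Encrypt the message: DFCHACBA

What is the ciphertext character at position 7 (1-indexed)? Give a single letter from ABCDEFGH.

Char 1 ('D'): step: R->7, L=1; D->plug->D->R->A->L->A->refl->B->L'->B->R'->C->plug->C
Char 2 ('F'): step: R->0, L->2 (L advanced); F->plug->F->R->D->L->D->refl->F->L'->B->R'->H->plug->H
Char 3 ('C'): step: R->1, L=2; C->plug->C->R->D->L->D->refl->F->L'->B->R'->F->plug->F
Char 4 ('H'): step: R->2, L=2; H->plug->H->R->G->L->G->refl->E->L'->F->R'->A->plug->A
Char 5 ('A'): step: R->3, L=2; A->plug->A->R->B->L->F->refl->D->L'->D->R'->B->plug->B
Char 6 ('C'): step: R->4, L=2; C->plug->C->R->G->L->G->refl->E->L'->F->R'->D->plug->D
Char 7 ('B'): step: R->5, L=2; B->plug->B->R->F->L->E->refl->G->L'->G->R'->A->plug->A

A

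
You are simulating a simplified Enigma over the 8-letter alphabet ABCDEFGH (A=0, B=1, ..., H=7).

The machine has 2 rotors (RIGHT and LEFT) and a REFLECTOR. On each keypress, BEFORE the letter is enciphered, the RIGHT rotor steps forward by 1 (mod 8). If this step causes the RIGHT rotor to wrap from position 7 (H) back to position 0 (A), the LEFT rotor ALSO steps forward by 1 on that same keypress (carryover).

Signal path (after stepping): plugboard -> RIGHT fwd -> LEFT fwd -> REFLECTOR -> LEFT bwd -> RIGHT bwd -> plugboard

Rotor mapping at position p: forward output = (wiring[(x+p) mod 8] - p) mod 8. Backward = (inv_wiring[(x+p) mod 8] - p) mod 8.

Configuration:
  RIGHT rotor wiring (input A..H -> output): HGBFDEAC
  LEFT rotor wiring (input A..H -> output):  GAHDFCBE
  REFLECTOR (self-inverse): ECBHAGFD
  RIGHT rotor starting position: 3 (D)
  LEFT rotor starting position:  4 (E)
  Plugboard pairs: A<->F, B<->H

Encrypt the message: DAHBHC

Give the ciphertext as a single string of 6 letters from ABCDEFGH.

Answer: FGDDGD

Derivation:
Char 1 ('D'): step: R->4, L=4; D->plug->D->R->G->L->D->refl->H->L'->H->R'->A->plug->F
Char 2 ('A'): step: R->5, L=4; A->plug->F->R->E->L->C->refl->B->L'->A->R'->G->plug->G
Char 3 ('H'): step: R->6, L=4; H->plug->B->R->E->L->C->refl->B->L'->A->R'->D->plug->D
Char 4 ('B'): step: R->7, L=4; B->plug->H->R->B->L->G->refl->F->L'->C->R'->D->plug->D
Char 5 ('H'): step: R->0, L->5 (L advanced); H->plug->B->R->G->L->G->refl->F->L'->A->R'->G->plug->G
Char 6 ('C'): step: R->1, L=5; C->plug->C->R->E->L->D->refl->H->L'->C->R'->D->plug->D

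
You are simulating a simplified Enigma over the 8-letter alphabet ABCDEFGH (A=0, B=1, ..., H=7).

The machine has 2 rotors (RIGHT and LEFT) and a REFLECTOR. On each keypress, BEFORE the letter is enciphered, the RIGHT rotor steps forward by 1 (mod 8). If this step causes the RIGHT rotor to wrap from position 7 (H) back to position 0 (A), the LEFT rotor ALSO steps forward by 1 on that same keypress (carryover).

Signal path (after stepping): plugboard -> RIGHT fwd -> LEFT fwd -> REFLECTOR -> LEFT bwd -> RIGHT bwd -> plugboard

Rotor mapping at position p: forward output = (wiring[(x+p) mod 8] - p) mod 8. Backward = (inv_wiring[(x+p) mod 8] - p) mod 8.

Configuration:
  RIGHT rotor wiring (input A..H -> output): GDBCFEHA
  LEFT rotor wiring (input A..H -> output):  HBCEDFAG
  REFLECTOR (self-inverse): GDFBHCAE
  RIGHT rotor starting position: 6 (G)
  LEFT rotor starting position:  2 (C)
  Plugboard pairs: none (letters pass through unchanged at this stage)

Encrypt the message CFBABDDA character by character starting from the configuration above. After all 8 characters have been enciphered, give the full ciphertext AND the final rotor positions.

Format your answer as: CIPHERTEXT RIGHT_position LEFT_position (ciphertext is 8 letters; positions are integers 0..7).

Answer: HHDEFBEH 6 3

Derivation:
Char 1 ('C'): step: R->7, L=2; C->plug->C->R->E->L->G->refl->A->L'->A->R'->H->plug->H
Char 2 ('F'): step: R->0, L->3 (L advanced); F->plug->F->R->E->L->D->refl->B->L'->A->R'->H->plug->H
Char 3 ('B'): step: R->1, L=3; B->plug->B->R->A->L->B->refl->D->L'->E->R'->D->plug->D
Char 4 ('A'): step: R->2, L=3; A->plug->A->R->H->L->H->refl->E->L'->F->R'->E->plug->E
Char 5 ('B'): step: R->3, L=3; B->plug->B->R->C->L->C->refl->F->L'->D->R'->F->plug->F
Char 6 ('D'): step: R->4, L=3; D->plug->D->R->E->L->D->refl->B->L'->A->R'->B->plug->B
Char 7 ('D'): step: R->5, L=3; D->plug->D->R->B->L->A->refl->G->L'->G->R'->E->plug->E
Char 8 ('A'): step: R->6, L=3; A->plug->A->R->B->L->A->refl->G->L'->G->R'->H->plug->H
Final: ciphertext=HHDEFBEH, RIGHT=6, LEFT=3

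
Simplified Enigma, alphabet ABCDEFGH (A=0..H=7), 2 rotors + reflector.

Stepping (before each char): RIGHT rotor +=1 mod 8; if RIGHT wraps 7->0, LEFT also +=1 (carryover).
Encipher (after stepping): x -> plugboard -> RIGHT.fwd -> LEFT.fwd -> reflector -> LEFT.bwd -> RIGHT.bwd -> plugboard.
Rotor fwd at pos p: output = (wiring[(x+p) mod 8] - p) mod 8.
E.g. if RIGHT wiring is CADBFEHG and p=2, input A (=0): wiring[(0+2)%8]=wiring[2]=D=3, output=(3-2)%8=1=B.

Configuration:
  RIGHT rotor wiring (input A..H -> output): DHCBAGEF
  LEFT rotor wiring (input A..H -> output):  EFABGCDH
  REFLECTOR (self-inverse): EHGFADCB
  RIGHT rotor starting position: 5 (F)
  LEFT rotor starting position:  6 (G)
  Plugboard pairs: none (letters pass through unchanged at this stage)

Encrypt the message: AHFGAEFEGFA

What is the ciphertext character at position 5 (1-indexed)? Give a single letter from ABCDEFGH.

Char 1 ('A'): step: R->6, L=6; A->plug->A->R->G->L->A->refl->E->L'->H->R'->B->plug->B
Char 2 ('H'): step: R->7, L=6; H->plug->H->R->F->L->D->refl->F->L'->A->R'->C->plug->C
Char 3 ('F'): step: R->0, L->7 (L advanced); F->plug->F->R->G->L->D->refl->F->L'->B->R'->D->plug->D
Char 4 ('G'): step: R->1, L=7; G->plug->G->R->E->L->C->refl->G->L'->C->R'->H->plug->H
Char 5 ('A'): step: R->2, L=7; A->plug->A->R->A->L->A->refl->E->L'->H->R'->B->plug->B

B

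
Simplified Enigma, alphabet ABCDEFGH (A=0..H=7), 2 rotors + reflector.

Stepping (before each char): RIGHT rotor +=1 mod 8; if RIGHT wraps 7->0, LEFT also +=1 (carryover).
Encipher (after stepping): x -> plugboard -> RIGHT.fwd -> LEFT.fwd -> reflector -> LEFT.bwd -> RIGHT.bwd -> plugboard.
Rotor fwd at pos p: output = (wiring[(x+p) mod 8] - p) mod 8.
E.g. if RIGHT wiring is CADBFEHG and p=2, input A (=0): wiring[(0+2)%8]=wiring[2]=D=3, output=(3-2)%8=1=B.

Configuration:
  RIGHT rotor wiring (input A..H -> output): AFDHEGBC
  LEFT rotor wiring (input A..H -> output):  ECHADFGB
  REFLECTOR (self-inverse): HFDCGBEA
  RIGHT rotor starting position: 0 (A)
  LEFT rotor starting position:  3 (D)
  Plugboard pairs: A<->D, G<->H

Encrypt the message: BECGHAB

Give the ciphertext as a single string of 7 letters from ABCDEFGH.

Char 1 ('B'): step: R->1, L=3; B->plug->B->R->C->L->C->refl->D->L'->D->R'->D->plug->A
Char 2 ('E'): step: R->2, L=3; E->plug->E->R->H->L->E->refl->G->L'->E->R'->D->plug->A
Char 3 ('C'): step: R->3, L=3; C->plug->C->R->D->L->D->refl->C->L'->C->R'->G->plug->H
Char 4 ('G'): step: R->4, L=3; G->plug->H->R->D->L->D->refl->C->L'->C->R'->B->plug->B
Char 5 ('H'): step: R->5, L=3; H->plug->G->R->C->L->C->refl->D->L'->D->R'->D->plug->A
Char 6 ('A'): step: R->6, L=3; A->plug->D->R->H->L->E->refl->G->L'->E->R'->B->plug->B
Char 7 ('B'): step: R->7, L=3; B->plug->B->R->B->L->A->refl->H->L'->G->R'->C->plug->C

Answer: AAHBABC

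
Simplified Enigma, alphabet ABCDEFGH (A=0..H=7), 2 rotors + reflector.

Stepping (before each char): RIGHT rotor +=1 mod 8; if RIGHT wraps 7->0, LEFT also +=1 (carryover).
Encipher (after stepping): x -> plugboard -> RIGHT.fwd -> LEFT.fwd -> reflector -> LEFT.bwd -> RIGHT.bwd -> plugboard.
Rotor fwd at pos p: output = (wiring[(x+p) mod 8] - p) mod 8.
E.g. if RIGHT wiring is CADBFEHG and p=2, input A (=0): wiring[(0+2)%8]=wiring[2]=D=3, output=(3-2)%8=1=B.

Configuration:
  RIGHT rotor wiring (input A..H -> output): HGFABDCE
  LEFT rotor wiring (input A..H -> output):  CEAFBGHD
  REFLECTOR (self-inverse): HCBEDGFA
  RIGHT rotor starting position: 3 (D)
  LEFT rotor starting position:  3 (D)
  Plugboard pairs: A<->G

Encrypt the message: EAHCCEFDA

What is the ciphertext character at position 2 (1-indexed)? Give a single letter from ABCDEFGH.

Char 1 ('E'): step: R->4, L=3; E->plug->E->R->D->L->E->refl->D->L'->C->R'->F->plug->F
Char 2 ('A'): step: R->5, L=3; A->plug->G->R->D->L->E->refl->D->L'->C->R'->D->plug->D

D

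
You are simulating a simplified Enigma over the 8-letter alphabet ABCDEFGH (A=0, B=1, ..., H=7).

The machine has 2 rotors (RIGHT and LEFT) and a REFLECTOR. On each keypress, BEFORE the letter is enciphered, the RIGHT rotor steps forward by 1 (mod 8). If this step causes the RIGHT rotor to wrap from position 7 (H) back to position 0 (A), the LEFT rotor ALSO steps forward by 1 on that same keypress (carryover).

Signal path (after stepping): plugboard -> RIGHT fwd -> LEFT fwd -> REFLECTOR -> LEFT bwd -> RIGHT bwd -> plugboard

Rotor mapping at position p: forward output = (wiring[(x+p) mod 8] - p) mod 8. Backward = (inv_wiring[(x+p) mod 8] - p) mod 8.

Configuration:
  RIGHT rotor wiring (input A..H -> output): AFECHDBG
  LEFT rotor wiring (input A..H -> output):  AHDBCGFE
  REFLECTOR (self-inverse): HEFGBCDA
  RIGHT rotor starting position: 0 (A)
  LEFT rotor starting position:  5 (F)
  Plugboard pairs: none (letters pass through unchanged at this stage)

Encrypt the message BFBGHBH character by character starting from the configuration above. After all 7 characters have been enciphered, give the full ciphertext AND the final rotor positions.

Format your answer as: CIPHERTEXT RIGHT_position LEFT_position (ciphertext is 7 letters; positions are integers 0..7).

Answer: GEAHCEB 7 5

Derivation:
Char 1 ('B'): step: R->1, L=5; B->plug->B->R->D->L->D->refl->G->L'->F->R'->G->plug->G
Char 2 ('F'): step: R->2, L=5; F->plug->F->R->E->L->C->refl->F->L'->H->R'->E->plug->E
Char 3 ('B'): step: R->3, L=5; B->plug->B->R->E->L->C->refl->F->L'->H->R'->A->plug->A
Char 4 ('G'): step: R->4, L=5; G->plug->G->R->A->L->B->refl->E->L'->G->R'->H->plug->H
Char 5 ('H'): step: R->5, L=5; H->plug->H->R->C->L->H->refl->A->L'->B->R'->C->plug->C
Char 6 ('B'): step: R->6, L=5; B->plug->B->R->A->L->B->refl->E->L'->G->R'->E->plug->E
Char 7 ('H'): step: R->7, L=5; H->plug->H->R->C->L->H->refl->A->L'->B->R'->B->plug->B
Final: ciphertext=GEAHCEB, RIGHT=7, LEFT=5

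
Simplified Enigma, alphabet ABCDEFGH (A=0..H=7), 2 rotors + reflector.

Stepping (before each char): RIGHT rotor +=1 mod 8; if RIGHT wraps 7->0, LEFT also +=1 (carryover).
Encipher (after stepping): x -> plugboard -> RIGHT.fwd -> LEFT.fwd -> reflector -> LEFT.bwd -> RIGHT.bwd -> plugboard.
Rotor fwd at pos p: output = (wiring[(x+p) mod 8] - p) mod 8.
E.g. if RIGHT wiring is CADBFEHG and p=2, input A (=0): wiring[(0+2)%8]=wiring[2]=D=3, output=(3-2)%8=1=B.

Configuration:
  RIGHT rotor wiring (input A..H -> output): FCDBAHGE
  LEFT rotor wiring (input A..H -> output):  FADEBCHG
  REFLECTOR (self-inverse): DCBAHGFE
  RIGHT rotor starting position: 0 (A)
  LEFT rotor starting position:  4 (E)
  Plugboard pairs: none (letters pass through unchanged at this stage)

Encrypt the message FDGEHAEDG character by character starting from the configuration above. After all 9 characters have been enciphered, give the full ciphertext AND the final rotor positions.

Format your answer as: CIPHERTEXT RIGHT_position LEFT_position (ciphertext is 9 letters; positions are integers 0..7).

Answer: ECFDGHHBH 1 5

Derivation:
Char 1 ('F'): step: R->1, L=4; F->plug->F->R->F->L->E->refl->H->L'->G->R'->E->plug->E
Char 2 ('D'): step: R->2, L=4; D->plug->D->R->F->L->E->refl->H->L'->G->R'->C->plug->C
Char 3 ('G'): step: R->3, L=4; G->plug->G->R->H->L->A->refl->D->L'->C->R'->F->plug->F
Char 4 ('E'): step: R->4, L=4; E->plug->E->R->B->L->G->refl->F->L'->A->R'->D->plug->D
Char 5 ('H'): step: R->5, L=4; H->plug->H->R->D->L->C->refl->B->L'->E->R'->G->plug->G
Char 6 ('A'): step: R->6, L=4; A->plug->A->R->A->L->F->refl->G->L'->B->R'->H->plug->H
Char 7 ('E'): step: R->7, L=4; E->plug->E->R->C->L->D->refl->A->L'->H->R'->H->plug->H
Char 8 ('D'): step: R->0, L->5 (L advanced); D->plug->D->R->B->L->C->refl->B->L'->C->R'->B->plug->B
Char 9 ('G'): step: R->1, L=5; G->plug->G->R->D->L->A->refl->D->L'->E->R'->H->plug->H
Final: ciphertext=ECFDGHHBH, RIGHT=1, LEFT=5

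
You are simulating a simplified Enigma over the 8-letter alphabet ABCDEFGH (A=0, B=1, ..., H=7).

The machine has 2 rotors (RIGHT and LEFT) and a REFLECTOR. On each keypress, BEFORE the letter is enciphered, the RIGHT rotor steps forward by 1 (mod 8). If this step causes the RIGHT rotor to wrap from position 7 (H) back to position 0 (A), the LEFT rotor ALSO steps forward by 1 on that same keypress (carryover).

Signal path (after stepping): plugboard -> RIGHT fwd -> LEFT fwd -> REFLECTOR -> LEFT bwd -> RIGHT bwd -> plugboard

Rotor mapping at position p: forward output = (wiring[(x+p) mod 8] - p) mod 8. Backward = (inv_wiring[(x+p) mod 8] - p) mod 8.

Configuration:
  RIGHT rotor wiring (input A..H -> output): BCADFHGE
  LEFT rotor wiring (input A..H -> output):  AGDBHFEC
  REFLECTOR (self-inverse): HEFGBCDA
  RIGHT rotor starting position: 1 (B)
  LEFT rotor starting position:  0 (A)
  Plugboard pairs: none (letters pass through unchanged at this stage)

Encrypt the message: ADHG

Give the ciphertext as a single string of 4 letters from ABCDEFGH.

Answer: CFEF

Derivation:
Char 1 ('A'): step: R->2, L=0; A->plug->A->R->G->L->E->refl->B->L'->D->R'->C->plug->C
Char 2 ('D'): step: R->3, L=0; D->plug->D->R->D->L->B->refl->E->L'->G->R'->F->plug->F
Char 3 ('H'): step: R->4, L=0; H->plug->H->R->H->L->C->refl->F->L'->F->R'->E->plug->E
Char 4 ('G'): step: R->5, L=0; G->plug->G->R->G->L->E->refl->B->L'->D->R'->F->plug->F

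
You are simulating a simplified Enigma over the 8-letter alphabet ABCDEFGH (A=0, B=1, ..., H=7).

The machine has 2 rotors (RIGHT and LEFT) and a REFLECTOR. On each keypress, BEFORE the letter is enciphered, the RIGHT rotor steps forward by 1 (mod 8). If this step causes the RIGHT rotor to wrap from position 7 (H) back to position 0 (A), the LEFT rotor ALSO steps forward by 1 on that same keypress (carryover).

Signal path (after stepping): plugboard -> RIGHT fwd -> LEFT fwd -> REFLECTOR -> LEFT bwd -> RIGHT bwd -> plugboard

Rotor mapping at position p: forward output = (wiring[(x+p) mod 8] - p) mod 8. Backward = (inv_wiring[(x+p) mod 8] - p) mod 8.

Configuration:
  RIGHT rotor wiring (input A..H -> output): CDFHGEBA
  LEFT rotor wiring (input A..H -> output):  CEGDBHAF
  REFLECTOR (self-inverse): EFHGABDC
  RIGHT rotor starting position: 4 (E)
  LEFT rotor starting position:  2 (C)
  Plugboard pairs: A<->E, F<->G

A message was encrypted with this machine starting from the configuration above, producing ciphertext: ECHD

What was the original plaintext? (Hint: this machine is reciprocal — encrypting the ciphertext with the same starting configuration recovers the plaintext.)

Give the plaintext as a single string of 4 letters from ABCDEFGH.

Char 1 ('E'): step: R->5, L=2; E->plug->A->R->H->L->C->refl->H->L'->C->R'->G->plug->F
Char 2 ('C'): step: R->6, L=2; C->plug->C->R->E->L->G->refl->D->L'->F->R'->D->plug->D
Char 3 ('H'): step: R->7, L=2; H->plug->H->R->C->L->H->refl->C->L'->H->R'->F->plug->G
Char 4 ('D'): step: R->0, L->3 (L advanced); D->plug->D->R->H->L->D->refl->G->L'->B->R'->G->plug->F

Answer: FDGF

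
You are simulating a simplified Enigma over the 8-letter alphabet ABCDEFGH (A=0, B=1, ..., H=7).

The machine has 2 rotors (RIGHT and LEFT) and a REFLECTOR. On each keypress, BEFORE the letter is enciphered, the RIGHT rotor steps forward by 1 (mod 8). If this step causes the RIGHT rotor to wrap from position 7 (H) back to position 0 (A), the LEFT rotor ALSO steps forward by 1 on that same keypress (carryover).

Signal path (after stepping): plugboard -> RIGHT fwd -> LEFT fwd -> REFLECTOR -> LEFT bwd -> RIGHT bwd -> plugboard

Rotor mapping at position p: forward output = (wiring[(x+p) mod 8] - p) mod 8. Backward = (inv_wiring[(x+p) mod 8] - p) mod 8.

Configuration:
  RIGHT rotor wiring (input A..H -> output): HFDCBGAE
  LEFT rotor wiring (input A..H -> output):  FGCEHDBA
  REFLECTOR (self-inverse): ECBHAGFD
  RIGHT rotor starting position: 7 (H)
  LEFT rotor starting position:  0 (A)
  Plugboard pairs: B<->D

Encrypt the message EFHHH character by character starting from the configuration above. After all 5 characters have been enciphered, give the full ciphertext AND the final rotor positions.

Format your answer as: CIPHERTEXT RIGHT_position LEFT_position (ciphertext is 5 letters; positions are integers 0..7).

Char 1 ('E'): step: R->0, L->1 (L advanced); E->plug->E->R->B->L->B->refl->C->L'->E->R'->H->plug->H
Char 2 ('F'): step: R->1, L=1; F->plug->F->R->H->L->E->refl->A->L'->F->R'->E->plug->E
Char 3 ('H'): step: R->2, L=1; H->plug->H->R->D->L->G->refl->F->L'->A->R'->B->plug->D
Char 4 ('H'): step: R->3, L=1; H->plug->H->R->A->L->F->refl->G->L'->D->R'->C->plug->C
Char 5 ('H'): step: R->4, L=1; H->plug->H->R->G->L->H->refl->D->L'->C->R'->B->plug->D
Final: ciphertext=HEDCD, RIGHT=4, LEFT=1

Answer: HEDCD 4 1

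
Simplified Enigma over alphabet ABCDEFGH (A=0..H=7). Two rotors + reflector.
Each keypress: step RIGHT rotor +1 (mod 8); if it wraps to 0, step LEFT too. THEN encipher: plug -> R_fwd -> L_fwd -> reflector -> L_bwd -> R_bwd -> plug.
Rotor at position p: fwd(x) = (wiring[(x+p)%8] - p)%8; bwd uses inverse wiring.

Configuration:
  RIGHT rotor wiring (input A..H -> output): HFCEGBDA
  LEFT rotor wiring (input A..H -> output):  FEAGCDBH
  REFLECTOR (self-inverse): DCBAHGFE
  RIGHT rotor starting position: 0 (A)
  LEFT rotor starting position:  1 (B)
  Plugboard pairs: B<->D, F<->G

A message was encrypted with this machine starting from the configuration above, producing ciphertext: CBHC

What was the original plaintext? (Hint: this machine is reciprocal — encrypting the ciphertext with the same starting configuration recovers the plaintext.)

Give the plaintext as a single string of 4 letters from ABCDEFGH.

Answer: AEAG

Derivation:
Char 1 ('C'): step: R->1, L=1; C->plug->C->R->D->L->B->refl->C->L'->E->R'->A->plug->A
Char 2 ('B'): step: R->2, L=1; B->plug->D->R->H->L->E->refl->H->L'->B->R'->E->plug->E
Char 3 ('H'): step: R->3, L=1; H->plug->H->R->H->L->E->refl->H->L'->B->R'->A->plug->A
Char 4 ('C'): step: R->4, L=1; C->plug->C->R->H->L->E->refl->H->L'->B->R'->F->plug->G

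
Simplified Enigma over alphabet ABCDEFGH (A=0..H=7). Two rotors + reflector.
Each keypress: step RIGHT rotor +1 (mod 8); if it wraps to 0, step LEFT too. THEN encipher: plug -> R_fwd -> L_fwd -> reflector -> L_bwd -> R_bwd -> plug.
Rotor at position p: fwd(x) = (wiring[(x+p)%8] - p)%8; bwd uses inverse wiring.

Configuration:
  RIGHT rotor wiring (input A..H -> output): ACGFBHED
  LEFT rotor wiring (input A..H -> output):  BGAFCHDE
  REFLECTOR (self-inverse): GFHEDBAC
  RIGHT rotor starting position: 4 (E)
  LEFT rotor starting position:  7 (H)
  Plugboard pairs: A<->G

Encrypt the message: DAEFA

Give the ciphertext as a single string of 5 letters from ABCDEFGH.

Char 1 ('D'): step: R->5, L=7; D->plug->D->R->D->L->B->refl->F->L'->A->R'->G->plug->A
Char 2 ('A'): step: R->6, L=7; A->plug->G->R->D->L->B->refl->F->L'->A->R'->E->plug->E
Char 3 ('E'): step: R->7, L=7; E->plug->E->R->G->L->A->refl->G->L'->E->R'->A->plug->G
Char 4 ('F'): step: R->0, L->0 (L advanced); F->plug->F->R->H->L->E->refl->D->L'->G->R'->C->plug->C
Char 5 ('A'): step: R->1, L=0; A->plug->G->R->C->L->A->refl->G->L'->B->R'->A->plug->G

Answer: AEGCG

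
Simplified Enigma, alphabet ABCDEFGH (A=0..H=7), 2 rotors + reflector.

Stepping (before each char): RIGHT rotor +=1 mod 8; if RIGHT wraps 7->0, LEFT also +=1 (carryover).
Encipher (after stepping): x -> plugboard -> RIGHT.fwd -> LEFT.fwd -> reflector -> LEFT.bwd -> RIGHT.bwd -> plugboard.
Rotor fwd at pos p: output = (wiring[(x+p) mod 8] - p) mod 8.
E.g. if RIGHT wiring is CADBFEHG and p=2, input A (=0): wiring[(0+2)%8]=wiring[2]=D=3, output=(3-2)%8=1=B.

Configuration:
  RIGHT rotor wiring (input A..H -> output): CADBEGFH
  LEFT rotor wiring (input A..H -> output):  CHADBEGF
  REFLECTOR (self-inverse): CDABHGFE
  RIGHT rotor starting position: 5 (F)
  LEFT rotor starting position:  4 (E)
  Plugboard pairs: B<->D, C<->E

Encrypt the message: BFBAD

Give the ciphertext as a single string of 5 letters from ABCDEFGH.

Answer: DDGEG

Derivation:
Char 1 ('B'): step: R->6, L=4; B->plug->D->R->C->L->C->refl->A->L'->B->R'->B->plug->D
Char 2 ('F'): step: R->7, L=4; F->plug->F->R->F->L->D->refl->B->L'->D->R'->B->plug->D
Char 3 ('B'): step: R->0, L->5 (L advanced); B->plug->D->R->B->L->B->refl->D->L'->F->R'->G->plug->G
Char 4 ('A'): step: R->1, L=5; A->plug->A->R->H->L->E->refl->H->L'->A->R'->C->plug->E
Char 5 ('D'): step: R->2, L=5; D->plug->B->R->H->L->E->refl->H->L'->A->R'->G->plug->G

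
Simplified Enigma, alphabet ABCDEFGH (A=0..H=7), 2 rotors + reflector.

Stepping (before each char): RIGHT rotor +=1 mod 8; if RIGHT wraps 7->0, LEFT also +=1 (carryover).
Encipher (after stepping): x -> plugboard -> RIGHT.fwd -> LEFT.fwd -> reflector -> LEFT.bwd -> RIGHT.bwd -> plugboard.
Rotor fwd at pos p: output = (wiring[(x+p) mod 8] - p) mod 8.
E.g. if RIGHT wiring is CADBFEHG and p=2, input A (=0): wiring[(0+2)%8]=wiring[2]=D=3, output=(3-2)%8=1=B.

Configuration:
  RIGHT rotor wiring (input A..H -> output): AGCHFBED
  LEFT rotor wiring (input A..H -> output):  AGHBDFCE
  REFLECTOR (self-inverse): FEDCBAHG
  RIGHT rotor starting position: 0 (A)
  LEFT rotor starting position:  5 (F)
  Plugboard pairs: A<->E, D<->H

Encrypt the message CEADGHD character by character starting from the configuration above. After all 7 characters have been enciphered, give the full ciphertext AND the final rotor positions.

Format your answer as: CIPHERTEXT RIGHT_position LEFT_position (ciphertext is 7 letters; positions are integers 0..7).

Answer: HFHBBFH 7 5

Derivation:
Char 1 ('C'): step: R->1, L=5; C->plug->C->R->G->L->E->refl->B->L'->E->R'->D->plug->H
Char 2 ('E'): step: R->2, L=5; E->plug->A->R->A->L->A->refl->F->L'->B->R'->F->plug->F
Char 3 ('A'): step: R->3, L=5; A->plug->E->R->A->L->A->refl->F->L'->B->R'->D->plug->H
Char 4 ('D'): step: R->4, L=5; D->plug->H->R->D->L->D->refl->C->L'->F->R'->B->plug->B
Char 5 ('G'): step: R->5, L=5; G->plug->G->R->C->L->H->refl->G->L'->H->R'->B->plug->B
Char 6 ('H'): step: R->6, L=5; H->plug->D->R->A->L->A->refl->F->L'->B->R'->F->plug->F
Char 7 ('D'): step: R->7, L=5; D->plug->H->R->F->L->C->refl->D->L'->D->R'->D->plug->H
Final: ciphertext=HFHBBFH, RIGHT=7, LEFT=5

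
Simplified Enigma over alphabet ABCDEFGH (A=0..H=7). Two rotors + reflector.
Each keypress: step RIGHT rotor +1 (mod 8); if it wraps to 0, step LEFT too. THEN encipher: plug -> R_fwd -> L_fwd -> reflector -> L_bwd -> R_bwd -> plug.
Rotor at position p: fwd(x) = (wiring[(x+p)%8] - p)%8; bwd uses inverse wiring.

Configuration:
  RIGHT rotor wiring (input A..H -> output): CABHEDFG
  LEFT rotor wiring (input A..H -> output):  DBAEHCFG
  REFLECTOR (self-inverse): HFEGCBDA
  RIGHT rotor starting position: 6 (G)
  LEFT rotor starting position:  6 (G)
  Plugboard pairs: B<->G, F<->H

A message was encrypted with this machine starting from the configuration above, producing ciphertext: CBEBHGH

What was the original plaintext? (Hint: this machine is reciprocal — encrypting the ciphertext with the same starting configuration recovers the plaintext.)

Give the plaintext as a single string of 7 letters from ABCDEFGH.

Char 1 ('C'): step: R->7, L=6; C->plug->C->R->B->L->A->refl->H->L'->A->R'->E->plug->E
Char 2 ('B'): step: R->0, L->7 (L advanced); B->plug->G->R->F->L->A->refl->H->L'->A->R'->B->plug->G
Char 3 ('E'): step: R->1, L=7; E->plug->E->R->C->L->C->refl->E->L'->B->R'->H->plug->F
Char 4 ('B'): step: R->2, L=7; B->plug->G->R->A->L->H->refl->A->L'->F->R'->B->plug->G
Char 5 ('H'): step: R->3, L=7; H->plug->F->R->H->L->G->refl->D->L'->G->R'->H->plug->F
Char 6 ('G'): step: R->4, L=7; G->plug->B->R->H->L->G->refl->D->L'->G->R'->E->plug->E
Char 7 ('H'): step: R->5, L=7; H->plug->F->R->E->L->F->refl->B->L'->D->R'->E->plug->E

Answer: EGFGFEE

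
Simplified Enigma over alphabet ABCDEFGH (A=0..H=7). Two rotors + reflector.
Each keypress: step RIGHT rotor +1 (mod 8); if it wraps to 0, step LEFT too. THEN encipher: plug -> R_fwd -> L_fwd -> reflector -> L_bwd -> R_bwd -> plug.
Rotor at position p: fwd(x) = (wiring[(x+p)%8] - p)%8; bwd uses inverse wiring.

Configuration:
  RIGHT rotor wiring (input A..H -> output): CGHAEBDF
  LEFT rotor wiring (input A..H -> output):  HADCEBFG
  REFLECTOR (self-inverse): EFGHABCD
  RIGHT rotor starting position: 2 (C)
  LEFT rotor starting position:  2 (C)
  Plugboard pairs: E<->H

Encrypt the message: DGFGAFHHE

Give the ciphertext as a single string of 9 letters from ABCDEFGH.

Answer: CEEDDBGBD

Derivation:
Char 1 ('D'): step: R->3, L=2; D->plug->D->R->A->L->B->refl->F->L'->G->R'->C->plug->C
Char 2 ('G'): step: R->4, L=2; G->plug->G->R->D->L->H->refl->D->L'->E->R'->H->plug->E
Char 3 ('F'): step: R->5, L=2; F->plug->F->R->C->L->C->refl->G->L'->H->R'->H->plug->E
Char 4 ('G'): step: R->6, L=2; G->plug->G->R->G->L->F->refl->B->L'->A->R'->D->plug->D
Char 5 ('A'): step: R->7, L=2; A->plug->A->R->G->L->F->refl->B->L'->A->R'->D->plug->D
Char 6 ('F'): step: R->0, L->3 (L advanced); F->plug->F->R->B->L->B->refl->F->L'->G->R'->B->plug->B
Char 7 ('H'): step: R->1, L=3; H->plug->E->R->A->L->H->refl->D->L'->E->R'->G->plug->G
Char 8 ('H'): step: R->2, L=3; H->plug->E->R->B->L->B->refl->F->L'->G->R'->B->plug->B
Char 9 ('E'): step: R->3, L=3; E->plug->H->R->E->L->D->refl->H->L'->A->R'->D->plug->D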